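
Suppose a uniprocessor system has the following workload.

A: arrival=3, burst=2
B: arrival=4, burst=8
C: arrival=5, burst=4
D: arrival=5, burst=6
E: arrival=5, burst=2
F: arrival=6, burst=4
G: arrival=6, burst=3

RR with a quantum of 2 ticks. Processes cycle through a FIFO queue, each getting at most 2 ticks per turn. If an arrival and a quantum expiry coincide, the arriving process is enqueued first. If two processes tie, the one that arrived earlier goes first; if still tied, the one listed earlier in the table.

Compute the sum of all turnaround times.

Timeline: | idle 0-3 | A 3-5 | B 5-7 | C 7-9 | D 9-11 | E 11-13 | F 13-15 | G 15-17 | B 17-19 | C 19-21 | D 21-23 | F 23-25 | G 25-26 | B 26-28 | D 28-30 | B 30-32 |
Completion: A=5  B=32  C=21  D=30  E=13  F=25  G=26
Turnaround (C−A): A=2  B=28  C=16  D=25  E=8  F=19  G=20
Turnaround = completion − arrival: A=2, B=28, C=16, D=25, E=8, F=19, G=20
Total turnaround = 2 + 28 + 16 + 25 + 8 + 19 + 20 = 118

118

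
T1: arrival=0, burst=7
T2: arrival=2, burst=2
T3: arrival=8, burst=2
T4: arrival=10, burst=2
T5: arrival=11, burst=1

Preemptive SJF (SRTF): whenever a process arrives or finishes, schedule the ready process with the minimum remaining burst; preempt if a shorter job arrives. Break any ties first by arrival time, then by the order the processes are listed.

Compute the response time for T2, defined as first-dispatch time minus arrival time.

Timeline: | T1 0-2 | T2 2-4 | T1 4-9 | T3 9-11 | T5 11-12 | T4 12-14 |
Completion: T1=9  T2=4  T3=11  T4=14  T5=12
Turnaround (C−A): T1=9  T2=2  T3=3  T4=4  T5=1
Response(T2) = first start − arrival = 2 − 2 = 0

0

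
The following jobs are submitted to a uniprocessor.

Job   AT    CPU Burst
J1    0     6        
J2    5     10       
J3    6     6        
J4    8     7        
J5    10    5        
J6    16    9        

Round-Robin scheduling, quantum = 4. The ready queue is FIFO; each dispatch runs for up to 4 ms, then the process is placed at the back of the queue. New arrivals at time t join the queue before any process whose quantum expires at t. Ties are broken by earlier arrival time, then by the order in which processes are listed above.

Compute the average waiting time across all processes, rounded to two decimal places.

Timeline: | J1 0-6 | J2 6-10 | J3 10-14 | J4 14-18 | J5 18-22 | J2 22-26 | J3 26-28 | J6 28-32 | J4 32-35 | J5 35-36 | J2 36-38 | J6 38-43 |
Completion: J1=6  J2=38  J3=28  J4=35  J5=36  J6=43
Waiting times: J1=0, J2=23, J3=16, J4=20, J5=21, J6=18
Average waiting = (0+23+16+20+21+18) / 6 = 98/6 = 16.33

16.33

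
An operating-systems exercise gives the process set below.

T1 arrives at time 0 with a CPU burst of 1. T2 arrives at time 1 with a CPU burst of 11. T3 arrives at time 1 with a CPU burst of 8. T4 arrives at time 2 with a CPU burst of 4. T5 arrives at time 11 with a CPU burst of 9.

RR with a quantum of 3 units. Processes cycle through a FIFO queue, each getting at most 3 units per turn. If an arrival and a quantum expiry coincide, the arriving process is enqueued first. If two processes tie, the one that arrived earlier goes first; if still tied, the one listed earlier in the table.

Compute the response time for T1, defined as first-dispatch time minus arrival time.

Timeline: | T1 0-1 | T2 1-4 | T3 4-7 | T4 7-10 | T2 10-13 | T3 13-16 | T4 16-17 | T5 17-20 | T2 20-23 | T3 23-25 | T5 25-28 | T2 28-30 | T5 30-33 |
Completion: T1=1  T2=30  T3=25  T4=17  T5=33
Response(T1) = first start − arrival = 0 − 0 = 0

0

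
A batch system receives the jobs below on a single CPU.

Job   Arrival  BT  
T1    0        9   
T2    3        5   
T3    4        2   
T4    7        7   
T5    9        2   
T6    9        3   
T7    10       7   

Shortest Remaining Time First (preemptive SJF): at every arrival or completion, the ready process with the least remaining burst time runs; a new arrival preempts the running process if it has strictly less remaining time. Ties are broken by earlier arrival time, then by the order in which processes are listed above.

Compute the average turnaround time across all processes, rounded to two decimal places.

Schedule: | T1 0-3 | T2 3-4 | T3 4-6 | T2 6-10 | T5 10-12 | T6 12-15 | T1 15-21 | T4 21-28 | T7 28-35 |
Completion: T1=21  T2=10  T3=6  T4=28  T5=12  T6=15  T7=35
Turnaround (C−A): T1=21  T2=7  T3=2  T4=21  T5=3  T6=6  T7=25
Turnaround times: T1=21, T2=7, T3=2, T4=21, T5=3, T6=6, T7=25
Average turnaround = (21+7+2+21+3+6+25) / 7 = 85/7 = 12.14

12.14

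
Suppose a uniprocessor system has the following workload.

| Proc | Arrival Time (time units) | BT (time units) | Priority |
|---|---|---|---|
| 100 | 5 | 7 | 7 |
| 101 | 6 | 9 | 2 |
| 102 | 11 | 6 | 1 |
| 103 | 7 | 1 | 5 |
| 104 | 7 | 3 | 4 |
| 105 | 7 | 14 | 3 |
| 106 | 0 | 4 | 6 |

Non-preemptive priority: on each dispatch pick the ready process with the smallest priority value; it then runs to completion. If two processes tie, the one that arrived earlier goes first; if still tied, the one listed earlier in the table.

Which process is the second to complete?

100

Timeline: | 106 0-4 | idle 4-5 | 100 5-12 | 102 12-18 | 101 18-27 | 105 27-41 | 104 41-44 | 103 44-45 |
Completion: 100=12  101=27  102=18  103=45  104=44  105=41  106=4
Finish order: 106 → 100 → 102 → 101 → 105 → 104 → 103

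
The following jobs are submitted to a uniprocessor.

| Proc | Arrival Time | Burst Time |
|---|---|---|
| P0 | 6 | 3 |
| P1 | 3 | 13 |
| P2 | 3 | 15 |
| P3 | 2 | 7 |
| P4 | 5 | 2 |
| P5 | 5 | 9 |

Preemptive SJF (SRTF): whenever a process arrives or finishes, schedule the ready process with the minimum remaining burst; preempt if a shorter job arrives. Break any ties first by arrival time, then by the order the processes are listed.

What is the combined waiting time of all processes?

Timeline: | idle 0-2 | P3 2-5 | P4 5-7 | P0 7-10 | P3 10-14 | P5 14-23 | P1 23-36 | P2 36-51 |
Completion: P0=10  P1=36  P2=51  P3=14  P4=7  P5=23
Waiting = turnaround − burst: P0=1, P1=20, P2=33, P3=5, P4=0, P5=9
Total waiting = 1 + 20 + 33 + 5 + 0 + 9 = 68

68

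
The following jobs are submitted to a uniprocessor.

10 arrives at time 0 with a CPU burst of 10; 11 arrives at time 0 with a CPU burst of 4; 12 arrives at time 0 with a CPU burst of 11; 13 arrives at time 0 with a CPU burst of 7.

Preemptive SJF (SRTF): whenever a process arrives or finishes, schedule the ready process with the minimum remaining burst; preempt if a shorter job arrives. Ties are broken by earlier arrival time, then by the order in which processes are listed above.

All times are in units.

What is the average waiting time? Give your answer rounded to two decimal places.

Gantt: | 11 0-4 | 13 4-11 | 10 11-21 | 12 21-32 |
Completion: 10=21  11=4  12=32  13=11
Turnaround (C−A): 10=21  11=4  12=32  13=11
Waiting times: 10=11, 11=0, 12=21, 13=4
Average waiting = (11+0+21+4) / 4 = 36/4 = 9.00

9.00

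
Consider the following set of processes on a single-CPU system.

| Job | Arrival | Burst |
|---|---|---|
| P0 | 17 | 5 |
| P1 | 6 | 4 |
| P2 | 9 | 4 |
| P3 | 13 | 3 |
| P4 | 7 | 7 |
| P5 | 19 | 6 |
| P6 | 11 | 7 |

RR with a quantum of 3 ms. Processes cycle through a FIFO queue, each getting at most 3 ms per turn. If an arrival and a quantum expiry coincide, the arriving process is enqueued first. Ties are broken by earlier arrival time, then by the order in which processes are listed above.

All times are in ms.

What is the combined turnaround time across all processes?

142

Timeline: | idle 0-6 | P1 6-9 | P4 9-12 | P2 12-15 | P1 15-16 | P6 16-19 | P4 19-22 | P3 22-25 | P2 25-26 | P0 26-29 | P5 29-32 | P6 32-35 | P4 35-36 | P0 36-38 | P5 38-41 | P6 41-42 |
Completion: P0=38  P1=16  P2=26  P3=25  P4=36  P5=41  P6=42
Turnaround (C−A): P0=21  P1=10  P2=17  P3=12  P4=29  P5=22  P6=31
Turnaround = completion − arrival: P0=21, P1=10, P2=17, P3=12, P4=29, P5=22, P6=31
Total turnaround = 21 + 10 + 17 + 12 + 29 + 22 + 31 = 142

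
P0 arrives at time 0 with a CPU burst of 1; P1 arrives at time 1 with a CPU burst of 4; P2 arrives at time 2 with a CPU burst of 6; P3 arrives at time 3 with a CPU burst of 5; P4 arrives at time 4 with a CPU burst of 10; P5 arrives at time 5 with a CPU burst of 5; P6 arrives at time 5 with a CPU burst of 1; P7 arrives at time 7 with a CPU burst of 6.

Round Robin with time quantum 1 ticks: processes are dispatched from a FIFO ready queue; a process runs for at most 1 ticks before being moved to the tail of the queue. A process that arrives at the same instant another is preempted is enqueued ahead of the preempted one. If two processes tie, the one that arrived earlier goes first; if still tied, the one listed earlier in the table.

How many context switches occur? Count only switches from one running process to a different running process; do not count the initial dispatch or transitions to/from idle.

34

Gantt: | P0 0-1 | P1 1-2 | P2 2-3 | P1 3-4 | P3 4-5 | P2 5-6 | P4 6-7 | P1 7-8 | P5 8-9 | P6 9-10 | P3 10-11 | P2 11-12 | P7 12-13 | P4 13-14 | P1 14-15 | P5 15-16 | P3 16-17 | P2 17-18 | P7 18-19 | P4 19-20 | P5 20-21 | P3 21-22 | P2 22-23 | P7 23-24 | P4 24-25 | P5 25-26 | P3 26-27 | P2 27-28 | P7 28-29 | P4 29-30 | P5 30-31 | P7 31-32 | P4 32-33 | P7 33-34 | P4 34-38 |
Completion: P0=1  P1=15  P2=28  P3=27  P4=38  P5=31  P6=10  P7=34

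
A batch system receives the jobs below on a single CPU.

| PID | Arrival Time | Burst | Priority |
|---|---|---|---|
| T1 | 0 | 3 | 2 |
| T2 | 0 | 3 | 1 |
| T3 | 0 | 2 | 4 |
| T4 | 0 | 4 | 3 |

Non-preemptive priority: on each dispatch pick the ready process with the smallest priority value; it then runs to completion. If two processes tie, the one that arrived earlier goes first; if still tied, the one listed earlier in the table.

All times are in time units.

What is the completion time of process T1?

Gantt: | T2 0-3 | T1 3-6 | T4 6-10 | T3 10-12 |
Completion: T1=6  T2=3  T3=12  T4=10
Turnaround (C−A): T1=6  T2=3  T3=12  T4=10

6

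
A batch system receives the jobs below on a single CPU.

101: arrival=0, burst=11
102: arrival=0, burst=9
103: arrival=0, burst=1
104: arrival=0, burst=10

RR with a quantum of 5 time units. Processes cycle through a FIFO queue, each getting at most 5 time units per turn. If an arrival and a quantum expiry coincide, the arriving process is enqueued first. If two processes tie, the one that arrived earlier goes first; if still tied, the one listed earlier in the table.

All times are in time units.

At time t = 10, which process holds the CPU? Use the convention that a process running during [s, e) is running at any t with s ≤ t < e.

103

Schedule: | 101 0-5 | 102 5-10 | 103 10-11 | 104 11-16 | 101 16-21 | 102 21-25 | 104 25-30 | 101 30-31 |
Completion: 101=31  102=25  103=11  104=30
Turnaround (C−A): 101=31  102=25  103=11  104=30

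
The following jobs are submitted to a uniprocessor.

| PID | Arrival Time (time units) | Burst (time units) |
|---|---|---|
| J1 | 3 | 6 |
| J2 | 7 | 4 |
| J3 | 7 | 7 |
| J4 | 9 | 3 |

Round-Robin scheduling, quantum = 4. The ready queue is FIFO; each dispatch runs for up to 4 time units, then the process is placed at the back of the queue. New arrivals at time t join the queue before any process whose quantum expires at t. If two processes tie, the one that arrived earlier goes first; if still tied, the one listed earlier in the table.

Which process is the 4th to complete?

J3

Gantt: | idle 0-3 | J1 3-7 | J2 7-11 | J3 11-15 | J1 15-17 | J4 17-20 | J3 20-23 |
Completion: J1=17  J2=11  J3=23  J4=20
Turnaround (C−A): J1=14  J2=4  J3=16  J4=11
Finish order: J2 → J1 → J4 → J3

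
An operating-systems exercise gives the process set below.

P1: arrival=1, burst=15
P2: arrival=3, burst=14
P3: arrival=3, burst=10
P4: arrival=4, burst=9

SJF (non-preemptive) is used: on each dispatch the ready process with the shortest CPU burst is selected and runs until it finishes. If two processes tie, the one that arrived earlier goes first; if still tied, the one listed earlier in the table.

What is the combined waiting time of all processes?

66

Schedule: | idle 0-1 | P1 1-16 | P4 16-25 | P3 25-35 | P2 35-49 |
Completion: P1=16  P2=49  P3=35  P4=25
Turnaround (C−A): P1=15  P2=46  P3=32  P4=21
Waiting = turnaround − burst: P1=0, P2=32, P3=22, P4=12
Total waiting = 0 + 32 + 22 + 12 = 66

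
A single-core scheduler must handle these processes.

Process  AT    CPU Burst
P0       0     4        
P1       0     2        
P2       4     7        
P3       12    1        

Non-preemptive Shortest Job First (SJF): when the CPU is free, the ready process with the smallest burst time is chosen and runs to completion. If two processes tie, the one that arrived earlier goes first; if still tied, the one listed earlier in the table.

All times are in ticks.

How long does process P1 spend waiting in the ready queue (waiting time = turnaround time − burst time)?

0

Gantt: | P1 0-2 | P0 2-6 | P2 6-13 | P3 13-14 |
Completion: P0=6  P1=2  P2=13  P3=14
Waiting(P1) = turnaround − burst = 2 − 2 = 0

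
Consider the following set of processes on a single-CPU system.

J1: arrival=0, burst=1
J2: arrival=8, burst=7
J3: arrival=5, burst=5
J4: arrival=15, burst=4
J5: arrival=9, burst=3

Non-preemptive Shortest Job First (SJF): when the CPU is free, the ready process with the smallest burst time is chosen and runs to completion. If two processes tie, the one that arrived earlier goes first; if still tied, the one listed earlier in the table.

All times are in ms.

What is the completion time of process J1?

Timeline: | J1 0-1 | idle 1-5 | J3 5-10 | J5 10-13 | J2 13-20 | J4 20-24 |
Completion: J1=1  J2=20  J3=10  J4=24  J5=13
Turnaround (C−A): J1=1  J2=12  J3=5  J4=9  J5=4

1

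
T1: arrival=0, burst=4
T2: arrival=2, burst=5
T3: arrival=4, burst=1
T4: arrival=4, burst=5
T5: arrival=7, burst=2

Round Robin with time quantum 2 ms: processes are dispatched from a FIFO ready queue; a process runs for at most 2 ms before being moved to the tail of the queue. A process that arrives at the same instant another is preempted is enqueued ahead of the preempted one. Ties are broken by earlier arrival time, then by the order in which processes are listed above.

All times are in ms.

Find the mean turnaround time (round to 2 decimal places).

8.40

Gantt: | T1 0-2 | T2 2-4 | T1 4-6 | T3 6-7 | T4 7-9 | T2 9-11 | T5 11-13 | T4 13-15 | T2 15-16 | T4 16-17 |
Completion: T1=6  T2=16  T3=7  T4=17  T5=13
Turnaround times: T1=6, T2=14, T3=3, T4=13, T5=6
Average turnaround = (6+14+3+13+6) / 5 = 42/5 = 8.40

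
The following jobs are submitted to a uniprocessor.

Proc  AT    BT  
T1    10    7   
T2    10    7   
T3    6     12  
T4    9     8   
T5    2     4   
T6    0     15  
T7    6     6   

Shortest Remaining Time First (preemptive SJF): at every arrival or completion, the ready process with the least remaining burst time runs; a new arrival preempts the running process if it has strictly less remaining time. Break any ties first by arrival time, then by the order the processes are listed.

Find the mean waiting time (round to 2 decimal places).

14.29

Schedule: | T6 0-2 | T5 2-6 | T7 6-12 | T1 12-19 | T2 19-26 | T4 26-34 | T3 34-46 | T6 46-59 |
Completion: T1=19  T2=26  T3=46  T4=34  T5=6  T6=59  T7=12
Turnaround (C−A): T1=9  T2=16  T3=40  T4=25  T5=4  T6=59  T7=6
Waiting times: T1=2, T2=9, T3=28, T4=17, T5=0, T6=44, T7=0
Average waiting = (2+9+28+17+0+44+0) / 7 = 100/7 = 14.29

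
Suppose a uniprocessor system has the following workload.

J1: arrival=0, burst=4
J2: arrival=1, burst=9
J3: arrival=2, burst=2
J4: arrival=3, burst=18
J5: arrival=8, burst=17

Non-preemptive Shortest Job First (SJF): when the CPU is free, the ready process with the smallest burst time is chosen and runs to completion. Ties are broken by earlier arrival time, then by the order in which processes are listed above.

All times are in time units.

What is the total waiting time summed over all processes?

Timeline: | J1 0-4 | J3 4-6 | J2 6-15 | J5 15-32 | J4 32-50 |
Completion: J1=4  J2=15  J3=6  J4=50  J5=32
Waiting = turnaround − burst: J1=0, J2=5, J3=2, J4=29, J5=7
Total waiting = 0 + 5 + 2 + 29 + 7 = 43

43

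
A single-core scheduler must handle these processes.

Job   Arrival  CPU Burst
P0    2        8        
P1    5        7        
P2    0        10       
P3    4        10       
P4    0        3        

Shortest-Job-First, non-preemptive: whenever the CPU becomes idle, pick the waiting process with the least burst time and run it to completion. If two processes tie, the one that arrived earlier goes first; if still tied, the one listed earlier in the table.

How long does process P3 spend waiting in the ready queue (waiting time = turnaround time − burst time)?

Schedule: | P4 0-3 | P0 3-11 | P1 11-18 | P2 18-28 | P3 28-38 |
Completion: P0=11  P1=18  P2=28  P3=38  P4=3
Turnaround (C−A): P0=9  P1=13  P2=28  P3=34  P4=3
Waiting(P3) = turnaround − burst = 34 − 10 = 24

24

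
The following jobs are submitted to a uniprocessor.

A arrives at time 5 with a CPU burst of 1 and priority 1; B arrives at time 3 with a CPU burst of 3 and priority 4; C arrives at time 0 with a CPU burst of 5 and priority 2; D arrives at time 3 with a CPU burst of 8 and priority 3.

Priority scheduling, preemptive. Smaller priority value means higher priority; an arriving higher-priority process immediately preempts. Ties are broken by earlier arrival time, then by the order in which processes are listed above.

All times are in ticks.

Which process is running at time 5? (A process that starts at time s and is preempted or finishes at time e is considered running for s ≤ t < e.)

Timeline: | C 0-5 | A 5-6 | D 6-14 | B 14-17 |
Completion: A=6  B=17  C=5  D=14

A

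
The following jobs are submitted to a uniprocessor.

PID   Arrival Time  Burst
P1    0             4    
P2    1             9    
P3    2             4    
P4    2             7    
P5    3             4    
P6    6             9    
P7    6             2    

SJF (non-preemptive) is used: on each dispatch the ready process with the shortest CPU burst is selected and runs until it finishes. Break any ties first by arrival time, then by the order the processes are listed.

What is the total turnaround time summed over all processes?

Gantt: | P1 0-4 | P3 4-8 | P7 8-10 | P5 10-14 | P4 14-21 | P2 21-30 | P6 30-39 |
Completion: P1=4  P2=30  P3=8  P4=21  P5=14  P6=39  P7=10
Turnaround (C−A): P1=4  P2=29  P3=6  P4=19  P5=11  P6=33  P7=4
Turnaround = completion − arrival: P1=4, P2=29, P3=6, P4=19, P5=11, P6=33, P7=4
Total turnaround = 4 + 29 + 6 + 19 + 11 + 33 + 4 = 106

106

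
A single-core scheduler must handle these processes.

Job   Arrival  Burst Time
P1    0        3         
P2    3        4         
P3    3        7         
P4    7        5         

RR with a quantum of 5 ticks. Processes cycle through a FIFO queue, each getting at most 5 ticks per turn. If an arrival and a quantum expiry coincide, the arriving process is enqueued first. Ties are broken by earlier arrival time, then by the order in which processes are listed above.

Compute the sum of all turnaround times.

33

Gantt: | P1 0-3 | P2 3-7 | P3 7-12 | P4 12-17 | P3 17-19 |
Completion: P1=3  P2=7  P3=19  P4=17
Turnaround = completion − arrival: P1=3, P2=4, P3=16, P4=10
Total turnaround = 3 + 4 + 16 + 10 = 33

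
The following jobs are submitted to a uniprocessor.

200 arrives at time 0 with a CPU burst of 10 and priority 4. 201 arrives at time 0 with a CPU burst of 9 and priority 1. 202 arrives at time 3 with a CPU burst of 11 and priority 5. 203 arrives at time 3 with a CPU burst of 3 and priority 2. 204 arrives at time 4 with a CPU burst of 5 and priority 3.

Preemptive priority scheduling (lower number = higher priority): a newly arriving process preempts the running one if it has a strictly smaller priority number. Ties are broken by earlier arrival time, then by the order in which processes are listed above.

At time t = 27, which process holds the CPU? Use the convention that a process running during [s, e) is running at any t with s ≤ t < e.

202

Schedule: | 201 0-9 | 203 9-12 | 204 12-17 | 200 17-27 | 202 27-38 |
Completion: 200=27  201=9  202=38  203=12  204=17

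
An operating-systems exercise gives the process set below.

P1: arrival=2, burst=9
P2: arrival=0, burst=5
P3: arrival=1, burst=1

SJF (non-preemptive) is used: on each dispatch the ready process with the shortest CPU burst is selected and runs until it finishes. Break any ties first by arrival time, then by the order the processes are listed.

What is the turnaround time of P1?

Timeline: | P2 0-5 | P3 5-6 | P1 6-15 |
Completion: P1=15  P2=5  P3=6
Turnaround(P1) = completion − arrival = 15 − 2 = 13

13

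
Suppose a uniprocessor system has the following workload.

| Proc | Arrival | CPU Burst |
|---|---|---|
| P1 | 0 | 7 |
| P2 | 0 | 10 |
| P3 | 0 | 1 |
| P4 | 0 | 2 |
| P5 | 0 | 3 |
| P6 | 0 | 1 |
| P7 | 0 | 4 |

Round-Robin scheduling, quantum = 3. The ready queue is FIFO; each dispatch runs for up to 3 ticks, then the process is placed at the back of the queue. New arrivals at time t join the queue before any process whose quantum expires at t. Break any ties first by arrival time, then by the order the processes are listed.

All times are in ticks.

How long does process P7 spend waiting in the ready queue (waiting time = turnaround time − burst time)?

Timeline: | P1 0-3 | P2 3-6 | P3 6-7 | P4 7-9 | P5 9-12 | P6 12-13 | P7 13-16 | P1 16-19 | P2 19-22 | P7 22-23 | P1 23-24 | P2 24-28 |
Completion: P1=24  P2=28  P3=7  P4=9  P5=12  P6=13  P7=23
Turnaround (C−A): P1=24  P2=28  P3=7  P4=9  P5=12  P6=13  P7=23
Waiting(P7) = turnaround − burst = 23 − 4 = 19

19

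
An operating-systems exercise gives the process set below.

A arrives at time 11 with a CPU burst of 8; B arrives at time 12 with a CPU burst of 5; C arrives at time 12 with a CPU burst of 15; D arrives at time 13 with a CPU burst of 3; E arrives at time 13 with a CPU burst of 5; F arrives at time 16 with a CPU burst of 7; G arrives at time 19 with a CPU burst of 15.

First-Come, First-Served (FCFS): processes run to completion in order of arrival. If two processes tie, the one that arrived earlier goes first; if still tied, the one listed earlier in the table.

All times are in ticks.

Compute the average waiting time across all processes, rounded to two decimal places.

20.00

Timeline: | idle 0-11 | A 11-19 | B 19-24 | C 24-39 | D 39-42 | E 42-47 | F 47-54 | G 54-69 |
Completion: A=19  B=24  C=39  D=42  E=47  F=54  G=69
Waiting times: A=0, B=7, C=12, D=26, E=29, F=31, G=35
Average waiting = (0+7+12+26+29+31+35) / 7 = 140/7 = 20.00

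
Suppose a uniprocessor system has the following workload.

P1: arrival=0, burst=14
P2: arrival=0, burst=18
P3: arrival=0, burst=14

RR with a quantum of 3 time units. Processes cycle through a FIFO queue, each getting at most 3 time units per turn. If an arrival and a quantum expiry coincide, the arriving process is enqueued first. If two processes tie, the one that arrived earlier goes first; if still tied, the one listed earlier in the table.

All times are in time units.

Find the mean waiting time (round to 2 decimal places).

27.00

Schedule: | P1 0-3 | P2 3-6 | P3 6-9 | P1 9-12 | P2 12-15 | P3 15-18 | P1 18-21 | P2 21-24 | P3 24-27 | P1 27-30 | P2 30-33 | P3 33-36 | P1 36-38 | P2 38-41 | P3 41-43 | P2 43-46 |
Completion: P1=38  P2=46  P3=43
Turnaround (C−A): P1=38  P2=46  P3=43
Waiting times: P1=24, P2=28, P3=29
Average waiting = (24+28+29) / 3 = 81/3 = 27.00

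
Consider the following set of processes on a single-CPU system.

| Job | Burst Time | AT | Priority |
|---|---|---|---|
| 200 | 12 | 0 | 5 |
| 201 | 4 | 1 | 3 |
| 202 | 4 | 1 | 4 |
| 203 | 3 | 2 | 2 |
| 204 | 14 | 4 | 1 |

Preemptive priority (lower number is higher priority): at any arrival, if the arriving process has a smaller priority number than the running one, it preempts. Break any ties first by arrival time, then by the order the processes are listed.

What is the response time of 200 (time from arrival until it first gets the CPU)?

Gantt: | 200 0-1 | 201 1-2 | 203 2-4 | 204 4-18 | 203 18-19 | 201 19-22 | 202 22-26 | 200 26-37 |
Completion: 200=37  201=22  202=26  203=19  204=18
Turnaround (C−A): 200=37  201=21  202=25  203=17  204=14
Response(200) = first start − arrival = 0 − 0 = 0

0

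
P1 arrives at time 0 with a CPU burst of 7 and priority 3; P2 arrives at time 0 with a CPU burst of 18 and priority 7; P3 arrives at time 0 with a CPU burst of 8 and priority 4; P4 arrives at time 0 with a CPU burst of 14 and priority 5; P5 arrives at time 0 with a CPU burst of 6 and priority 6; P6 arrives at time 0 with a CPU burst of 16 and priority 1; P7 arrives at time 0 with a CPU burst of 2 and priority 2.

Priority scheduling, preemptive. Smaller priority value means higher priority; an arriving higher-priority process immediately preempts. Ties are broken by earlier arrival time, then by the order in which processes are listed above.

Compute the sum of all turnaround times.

Timeline: | P6 0-16 | P7 16-18 | P1 18-25 | P3 25-33 | P4 33-47 | P5 47-53 | P2 53-71 |
Completion: P1=25  P2=71  P3=33  P4=47  P5=53  P6=16  P7=18
Turnaround = completion − arrival: P1=25, P2=71, P3=33, P4=47, P5=53, P6=16, P7=18
Total turnaround = 25 + 71 + 33 + 47 + 53 + 16 + 18 = 263

263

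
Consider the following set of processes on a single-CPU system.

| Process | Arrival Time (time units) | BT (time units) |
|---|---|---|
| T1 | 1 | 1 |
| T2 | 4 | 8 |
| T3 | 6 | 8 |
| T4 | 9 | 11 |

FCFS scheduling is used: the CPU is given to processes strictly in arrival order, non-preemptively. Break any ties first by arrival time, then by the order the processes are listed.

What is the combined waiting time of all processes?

17

Timeline: | idle 0-1 | T1 1-2 | idle 2-4 | T2 4-12 | T3 12-20 | T4 20-31 |
Completion: T1=2  T2=12  T3=20  T4=31
Turnaround (C−A): T1=1  T2=8  T3=14  T4=22
Waiting = turnaround − burst: T1=0, T2=0, T3=6, T4=11
Total waiting = 0 + 0 + 6 + 11 = 17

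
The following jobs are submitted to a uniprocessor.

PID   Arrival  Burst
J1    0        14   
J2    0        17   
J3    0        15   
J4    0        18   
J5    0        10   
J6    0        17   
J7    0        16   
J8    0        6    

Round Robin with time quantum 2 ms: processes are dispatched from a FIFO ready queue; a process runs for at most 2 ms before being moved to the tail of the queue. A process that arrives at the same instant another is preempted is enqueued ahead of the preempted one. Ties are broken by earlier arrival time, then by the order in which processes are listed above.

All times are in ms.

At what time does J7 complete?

109

Schedule: | J1 0-2 | J2 2-4 | J3 4-6 | J4 6-8 | J5 8-10 | J6 10-12 | J7 12-14 | J8 14-16 | J1 16-18 | J2 18-20 | J3 20-22 | J4 22-24 | J5 24-26 | J6 26-28 | J7 28-30 | J8 30-32 | J1 32-34 | J2 34-36 | J3 36-38 | J4 38-40 | J5 40-42 | J6 42-44 | J7 44-46 | J8 46-48 | J1 48-50 | J2 50-52 | J3 52-54 | J4 54-56 | J5 56-58 | J6 58-60 | J7 60-62 | J1 62-64 | J2 64-66 | J3 66-68 | J4 68-70 | J5 70-72 | J6 72-74 | J7 74-76 | J1 76-78 | J2 78-80 | J3 80-82 | J4 82-84 | J6 84-86 | J7 86-88 | J1 88-90 | J2 90-92 | J3 92-94 | J4 94-96 | J6 96-98 | J7 98-100 | J2 100-102 | J3 102-103 | J4 103-105 | J6 105-107 | J7 107-109 | J2 109-110 | J4 110-112 | J6 112-113 |
Completion: J1=90  J2=110  J3=103  J4=112  J5=72  J6=113  J7=109  J8=48
Turnaround (C−A): J1=90  J2=110  J3=103  J4=112  J5=72  J6=113  J7=109  J8=48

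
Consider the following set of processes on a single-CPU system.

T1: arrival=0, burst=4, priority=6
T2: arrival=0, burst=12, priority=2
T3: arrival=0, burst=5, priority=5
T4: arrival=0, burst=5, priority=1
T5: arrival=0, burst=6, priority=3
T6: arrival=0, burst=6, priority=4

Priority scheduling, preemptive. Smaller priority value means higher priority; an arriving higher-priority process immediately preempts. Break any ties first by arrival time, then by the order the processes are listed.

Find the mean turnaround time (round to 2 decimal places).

Gantt: | T4 0-5 | T2 5-17 | T5 17-23 | T6 23-29 | T3 29-34 | T1 34-38 |
Completion: T1=38  T2=17  T3=34  T4=5  T5=23  T6=29
Turnaround times: T1=38, T2=17, T3=34, T4=5, T5=23, T6=29
Average turnaround = (38+17+34+5+23+29) / 6 = 146/6 = 24.33

24.33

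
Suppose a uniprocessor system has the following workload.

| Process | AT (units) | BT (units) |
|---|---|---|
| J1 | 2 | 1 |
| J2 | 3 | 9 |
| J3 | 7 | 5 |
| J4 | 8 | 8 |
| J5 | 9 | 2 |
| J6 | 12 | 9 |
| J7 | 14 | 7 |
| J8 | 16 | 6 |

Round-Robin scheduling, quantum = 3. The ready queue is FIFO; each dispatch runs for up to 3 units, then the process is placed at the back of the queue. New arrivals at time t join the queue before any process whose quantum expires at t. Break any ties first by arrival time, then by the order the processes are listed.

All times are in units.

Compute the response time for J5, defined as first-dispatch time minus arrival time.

6

Timeline: | idle 0-2 | J1 2-3 | J2 3-9 | J3 9-12 | J4 12-15 | J5 15-17 | J2 17-20 | J6 20-23 | J3 23-25 | J7 25-28 | J4 28-31 | J8 31-34 | J6 34-37 | J7 37-40 | J4 40-42 | J8 42-45 | J6 45-48 | J7 48-49 |
Completion: J1=3  J2=20  J3=25  J4=42  J5=17  J6=48  J7=49  J8=45
Response(J5) = first start − arrival = 15 − 9 = 6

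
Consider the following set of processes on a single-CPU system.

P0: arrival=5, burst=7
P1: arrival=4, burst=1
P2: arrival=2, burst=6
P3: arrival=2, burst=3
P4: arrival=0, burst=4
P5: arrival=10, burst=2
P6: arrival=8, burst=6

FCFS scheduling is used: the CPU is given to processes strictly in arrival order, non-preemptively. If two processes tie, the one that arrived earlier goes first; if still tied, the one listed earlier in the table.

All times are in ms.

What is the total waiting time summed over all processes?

58

Schedule: | P4 0-4 | P2 4-10 | P3 10-13 | P1 13-14 | P0 14-21 | P6 21-27 | P5 27-29 |
Completion: P0=21  P1=14  P2=10  P3=13  P4=4  P5=29  P6=27
Turnaround (C−A): P0=16  P1=10  P2=8  P3=11  P4=4  P5=19  P6=19
Waiting = turnaround − burst: P0=9, P1=9, P2=2, P3=8, P4=0, P5=17, P6=13
Total waiting = 9 + 9 + 2 + 8 + 0 + 17 + 13 = 58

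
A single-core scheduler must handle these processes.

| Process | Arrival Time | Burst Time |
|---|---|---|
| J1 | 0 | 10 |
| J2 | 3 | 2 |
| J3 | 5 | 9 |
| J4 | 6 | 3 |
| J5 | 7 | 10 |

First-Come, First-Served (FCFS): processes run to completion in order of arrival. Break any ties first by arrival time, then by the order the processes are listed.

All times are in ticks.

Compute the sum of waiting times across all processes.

46

Schedule: | J1 0-10 | J2 10-12 | J3 12-21 | J4 21-24 | J5 24-34 |
Completion: J1=10  J2=12  J3=21  J4=24  J5=34
Turnaround (C−A): J1=10  J2=9  J3=16  J4=18  J5=27
Waiting = turnaround − burst: J1=0, J2=7, J3=7, J4=15, J5=17
Total waiting = 0 + 7 + 7 + 15 + 17 = 46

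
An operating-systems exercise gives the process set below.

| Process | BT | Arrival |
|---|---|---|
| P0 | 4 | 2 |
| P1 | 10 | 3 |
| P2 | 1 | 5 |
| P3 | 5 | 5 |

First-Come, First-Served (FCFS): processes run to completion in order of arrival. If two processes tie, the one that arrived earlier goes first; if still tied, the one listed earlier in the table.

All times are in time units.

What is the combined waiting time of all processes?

26

Timeline: | idle 0-2 | P0 2-6 | P1 6-16 | P2 16-17 | P3 17-22 |
Completion: P0=6  P1=16  P2=17  P3=22
Turnaround (C−A): P0=4  P1=13  P2=12  P3=17
Waiting = turnaround − burst: P0=0, P1=3, P2=11, P3=12
Total waiting = 0 + 3 + 11 + 12 = 26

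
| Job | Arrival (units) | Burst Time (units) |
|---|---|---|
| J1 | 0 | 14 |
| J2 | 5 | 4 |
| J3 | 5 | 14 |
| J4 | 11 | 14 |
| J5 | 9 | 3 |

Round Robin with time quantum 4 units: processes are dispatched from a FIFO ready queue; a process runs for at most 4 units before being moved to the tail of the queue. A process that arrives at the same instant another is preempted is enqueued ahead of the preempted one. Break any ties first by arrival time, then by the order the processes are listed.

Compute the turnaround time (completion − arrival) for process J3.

42

Gantt: | J1 0-8 | J2 8-12 | J3 12-16 | J1 16-20 | J5 20-23 | J4 23-27 | J3 27-31 | J1 31-33 | J4 33-37 | J3 37-41 | J4 41-45 | J3 45-47 | J4 47-49 |
Completion: J1=33  J2=12  J3=47  J4=49  J5=23
Turnaround (C−A): J1=33  J2=7  J3=42  J4=38  J5=14
Turnaround(J3) = completion − arrival = 47 − 5 = 42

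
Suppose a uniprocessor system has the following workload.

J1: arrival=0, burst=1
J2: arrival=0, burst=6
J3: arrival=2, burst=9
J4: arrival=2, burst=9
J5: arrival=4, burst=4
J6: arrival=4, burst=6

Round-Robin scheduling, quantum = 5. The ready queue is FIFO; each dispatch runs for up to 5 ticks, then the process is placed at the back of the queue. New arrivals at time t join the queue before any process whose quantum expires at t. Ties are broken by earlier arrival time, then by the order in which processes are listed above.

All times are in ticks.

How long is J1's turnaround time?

Timeline: | J1 0-1 | J2 1-6 | J3 6-11 | J4 11-16 | J5 16-20 | J6 20-25 | J2 25-26 | J3 26-30 | J4 30-34 | J6 34-35 |
Completion: J1=1  J2=26  J3=30  J4=34  J5=20  J6=35
Turnaround (C−A): J1=1  J2=26  J3=28  J4=32  J5=16  J6=31
Turnaround(J1) = completion − arrival = 1 − 0 = 1

1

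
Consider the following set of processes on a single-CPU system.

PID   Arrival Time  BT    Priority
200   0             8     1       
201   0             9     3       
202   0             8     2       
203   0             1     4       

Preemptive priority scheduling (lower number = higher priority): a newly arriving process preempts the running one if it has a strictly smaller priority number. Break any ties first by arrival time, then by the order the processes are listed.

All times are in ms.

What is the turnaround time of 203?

26

Gantt: | 200 0-8 | 202 8-16 | 201 16-25 | 203 25-26 |
Completion: 200=8  201=25  202=16  203=26
Turnaround(203) = completion − arrival = 26 − 0 = 26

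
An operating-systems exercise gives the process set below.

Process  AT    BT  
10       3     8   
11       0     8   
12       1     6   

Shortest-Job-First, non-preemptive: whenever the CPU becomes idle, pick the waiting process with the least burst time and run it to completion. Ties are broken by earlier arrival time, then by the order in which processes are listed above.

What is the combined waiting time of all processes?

Gantt: | 11 0-8 | 12 8-14 | 10 14-22 |
Completion: 10=22  11=8  12=14
Waiting = turnaround − burst: 10=11, 11=0, 12=7
Total waiting = 11 + 0 + 7 = 18

18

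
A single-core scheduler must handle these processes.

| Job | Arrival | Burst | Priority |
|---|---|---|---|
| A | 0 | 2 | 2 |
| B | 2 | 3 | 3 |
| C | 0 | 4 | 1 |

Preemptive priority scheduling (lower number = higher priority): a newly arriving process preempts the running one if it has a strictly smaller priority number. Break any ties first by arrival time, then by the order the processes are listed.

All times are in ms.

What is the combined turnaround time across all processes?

17

Gantt: | C 0-4 | A 4-6 | B 6-9 |
Completion: A=6  B=9  C=4
Turnaround = completion − arrival: A=6, B=7, C=4
Total turnaround = 6 + 7 + 4 = 17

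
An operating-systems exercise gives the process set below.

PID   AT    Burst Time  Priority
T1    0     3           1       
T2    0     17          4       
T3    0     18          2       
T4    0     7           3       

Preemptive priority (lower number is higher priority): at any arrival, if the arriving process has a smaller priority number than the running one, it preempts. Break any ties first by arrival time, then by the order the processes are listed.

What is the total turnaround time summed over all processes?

Timeline: | T1 0-3 | T3 3-21 | T4 21-28 | T2 28-45 |
Completion: T1=3  T2=45  T3=21  T4=28
Turnaround (C−A): T1=3  T2=45  T3=21  T4=28
Turnaround = completion − arrival: T1=3, T2=45, T3=21, T4=28
Total turnaround = 3 + 45 + 21 + 28 = 97

97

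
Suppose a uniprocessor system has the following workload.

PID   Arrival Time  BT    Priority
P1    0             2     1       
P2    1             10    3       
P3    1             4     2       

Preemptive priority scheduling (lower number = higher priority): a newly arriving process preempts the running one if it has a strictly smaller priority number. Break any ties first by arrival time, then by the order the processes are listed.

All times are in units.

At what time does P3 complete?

Schedule: | P1 0-2 | P3 2-6 | P2 6-16 |
Completion: P1=2  P2=16  P3=6
Turnaround (C−A): P1=2  P2=15  P3=5

6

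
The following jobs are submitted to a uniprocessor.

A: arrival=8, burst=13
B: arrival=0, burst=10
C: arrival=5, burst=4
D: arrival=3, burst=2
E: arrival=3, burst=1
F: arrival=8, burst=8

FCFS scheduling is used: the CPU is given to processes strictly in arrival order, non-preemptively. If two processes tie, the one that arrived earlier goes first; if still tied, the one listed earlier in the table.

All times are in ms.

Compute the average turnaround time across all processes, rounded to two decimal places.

15.50

Schedule: | B 0-10 | D 10-12 | E 12-13 | C 13-17 | A 17-30 | F 30-38 |
Completion: A=30  B=10  C=17  D=12  E=13  F=38
Turnaround (C−A): A=22  B=10  C=12  D=9  E=10  F=30
Turnaround times: A=22, B=10, C=12, D=9, E=10, F=30
Average turnaround = (22+10+12+9+10+30) / 6 = 93/6 = 15.50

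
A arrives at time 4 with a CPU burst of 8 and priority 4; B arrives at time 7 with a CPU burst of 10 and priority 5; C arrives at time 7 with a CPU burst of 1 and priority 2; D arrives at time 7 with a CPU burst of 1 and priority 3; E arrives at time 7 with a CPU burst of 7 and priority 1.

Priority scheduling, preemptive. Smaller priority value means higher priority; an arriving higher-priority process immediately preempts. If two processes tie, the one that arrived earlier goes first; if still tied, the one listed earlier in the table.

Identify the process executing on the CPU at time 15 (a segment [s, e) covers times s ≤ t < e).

D

Timeline: | idle 0-4 | A 4-7 | E 7-14 | C 14-15 | D 15-16 | A 16-21 | B 21-31 |
Completion: A=21  B=31  C=15  D=16  E=14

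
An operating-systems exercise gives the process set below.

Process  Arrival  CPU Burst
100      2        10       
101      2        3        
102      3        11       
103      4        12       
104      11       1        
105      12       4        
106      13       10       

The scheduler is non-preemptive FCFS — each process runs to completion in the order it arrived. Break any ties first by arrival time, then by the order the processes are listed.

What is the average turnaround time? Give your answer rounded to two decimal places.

Timeline: | idle 0-2 | 100 2-12 | 101 12-15 | 102 15-26 | 103 26-38 | 104 38-39 | 105 39-43 | 106 43-53 |
Completion: 100=12  101=15  102=26  103=38  104=39  105=43  106=53
Turnaround times: 100=10, 101=13, 102=23, 103=34, 104=28, 105=31, 106=40
Average turnaround = (10+13+23+34+28+31+40) / 7 = 179/7 = 25.57

25.57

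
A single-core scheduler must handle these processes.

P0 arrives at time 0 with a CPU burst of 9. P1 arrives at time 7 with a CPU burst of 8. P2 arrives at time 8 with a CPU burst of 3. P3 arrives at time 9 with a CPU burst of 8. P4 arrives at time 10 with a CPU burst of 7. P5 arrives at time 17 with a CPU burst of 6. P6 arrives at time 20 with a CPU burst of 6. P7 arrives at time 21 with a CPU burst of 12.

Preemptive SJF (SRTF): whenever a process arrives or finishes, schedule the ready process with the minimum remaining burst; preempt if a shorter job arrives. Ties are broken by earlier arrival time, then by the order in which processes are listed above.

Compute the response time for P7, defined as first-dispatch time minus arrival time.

Gantt: | P0 0-9 | P2 9-12 | P4 12-19 | P5 19-25 | P6 25-31 | P1 31-39 | P3 39-47 | P7 47-59 |
Completion: P0=9  P1=39  P2=12  P3=47  P4=19  P5=25  P6=31  P7=59
Turnaround (C−A): P0=9  P1=32  P2=4  P3=38  P4=9  P5=8  P6=11  P7=38
Response(P7) = first start − arrival = 47 − 21 = 26

26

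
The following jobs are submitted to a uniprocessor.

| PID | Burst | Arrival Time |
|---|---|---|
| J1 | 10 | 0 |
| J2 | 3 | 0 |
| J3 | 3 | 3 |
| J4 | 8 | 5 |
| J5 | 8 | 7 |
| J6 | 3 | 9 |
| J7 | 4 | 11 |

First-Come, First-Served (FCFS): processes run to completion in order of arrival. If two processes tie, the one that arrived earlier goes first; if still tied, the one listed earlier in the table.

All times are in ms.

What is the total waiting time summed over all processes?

95

Gantt: | J1 0-10 | J2 10-13 | J3 13-16 | J4 16-24 | J5 24-32 | J6 32-35 | J7 35-39 |
Completion: J1=10  J2=13  J3=16  J4=24  J5=32  J6=35  J7=39
Waiting = turnaround − burst: J1=0, J2=10, J3=10, J4=11, J5=17, J6=23, J7=24
Total waiting = 0 + 10 + 10 + 11 + 17 + 23 + 24 = 95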